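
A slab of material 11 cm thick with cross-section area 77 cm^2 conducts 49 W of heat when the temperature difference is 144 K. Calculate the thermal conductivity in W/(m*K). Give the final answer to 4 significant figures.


k = Q*L / (A*dT)
L = 0.11 m, A = 7.7e-03 m^2
k = 49 * 0.11 / (7.7e-03 * 144)
k = 4.861 W/(m*K)


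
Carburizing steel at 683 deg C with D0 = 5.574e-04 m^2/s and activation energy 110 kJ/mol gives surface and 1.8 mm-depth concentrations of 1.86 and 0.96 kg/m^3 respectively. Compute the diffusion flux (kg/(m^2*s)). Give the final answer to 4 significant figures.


Step 1: D = D0 * exp(-Qd/(R*T))
T = 683 + 273.15 = 956.15 K
D = 5.574e-04 * exp(-110e3 / (8.314 * 956.15)) = 5.45294e-10 m^2/s
Step 2: J = D * (C1 - C2) / dx
J = 5.45294e-10 * (1.86 - 0.96) / 1.8e-03
J = 2.726e-07 kg/(m^2*s)


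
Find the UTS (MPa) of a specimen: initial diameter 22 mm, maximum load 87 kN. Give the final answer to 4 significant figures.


A0 = pi*(d/2)^2 = pi*(22/2)^2 = 380.133 mm^2
UTS = F_max / A0 = 87*1000 / 380.133
UTS = 228.9 MPa


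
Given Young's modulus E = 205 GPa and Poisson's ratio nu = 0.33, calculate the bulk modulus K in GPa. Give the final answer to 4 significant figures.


K = E / (3*(1-2*nu))
K = 205 / (3*(1-2*0.33))
K = 201 GPa


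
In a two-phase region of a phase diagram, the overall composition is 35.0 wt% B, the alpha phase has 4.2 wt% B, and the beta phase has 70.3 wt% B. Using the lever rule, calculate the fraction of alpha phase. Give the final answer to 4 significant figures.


f_alpha = (C_beta - C0) / (C_beta - C_alpha)
f_alpha = (70.3 - 35.0) / (70.3 - 4.2)
f_alpha = 0.534


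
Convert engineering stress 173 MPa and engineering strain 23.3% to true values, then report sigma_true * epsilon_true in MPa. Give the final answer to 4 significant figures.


sigma_true = sigma_eng * (1 + epsilon_eng)
sigma_true = 173 * (1 + 0.233) = 213.309 MPa
epsilon_true = ln(1 + epsilon_eng)
epsilon_true = ln(1 + 0.233) = 0.20945
sigma_true * epsilon_true = 213.309 * 0.20945 = 44.68 MPa


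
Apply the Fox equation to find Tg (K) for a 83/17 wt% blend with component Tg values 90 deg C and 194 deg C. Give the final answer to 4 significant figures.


1/Tg = w1/Tg1 + w2/Tg2 (in Kelvin)
Tg1 = 363.15 K, Tg2 = 467.15 K
1/Tg = 0.83/363.15 + 0.17/467.15
Tg = 377.4 K


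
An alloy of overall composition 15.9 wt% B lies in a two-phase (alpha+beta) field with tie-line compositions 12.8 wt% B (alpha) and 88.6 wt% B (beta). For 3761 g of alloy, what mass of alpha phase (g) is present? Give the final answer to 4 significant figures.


f_alpha = (C_beta - C0) / (C_beta - C_alpha)
f_alpha = (88.6 - 15.9) / (88.6 - 12.8) = 0.959103
m_alpha = f_alpha * m_total = 0.959103 * 3761 = 3607 g


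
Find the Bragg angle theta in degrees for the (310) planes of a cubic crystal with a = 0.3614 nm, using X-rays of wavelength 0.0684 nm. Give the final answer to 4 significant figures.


d = a / sqrt(h^2+k^2+l^2)
d = 0.3614 / sqrt(10) = 0.114285 nm
lambda = 2*d*sin(theta)  =>  sin(theta) = lambda / (2*d)
sin(theta) = 0.0684 / (2 * 0.114285) = 0.299253
theta = 17.41 deg


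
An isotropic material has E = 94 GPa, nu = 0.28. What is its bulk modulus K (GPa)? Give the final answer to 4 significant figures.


K = E / (3*(1-2*nu))
K = 94 / (3*(1-2*0.28))
K = 71.21 GPa


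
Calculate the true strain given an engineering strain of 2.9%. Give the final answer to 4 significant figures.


epsilon_true = ln(1 + epsilon_eng)
epsilon_true = ln(1 + 0.029)
epsilon_true = 0.02859


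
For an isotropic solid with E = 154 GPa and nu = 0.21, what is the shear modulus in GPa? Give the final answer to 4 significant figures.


G = E / (2*(1+nu))
G = 154 / (2*(1+0.21))
G = 63.64 GPa


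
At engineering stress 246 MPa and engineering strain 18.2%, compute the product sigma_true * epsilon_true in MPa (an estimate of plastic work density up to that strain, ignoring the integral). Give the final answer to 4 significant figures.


sigma_true = sigma_eng * (1 + epsilon_eng)
sigma_true = 246 * (1 + 0.182) = 290.772 MPa
epsilon_true = ln(1 + epsilon_eng)
epsilon_true = ln(1 + 0.182) = 0.167208
sigma_true * epsilon_true = 290.772 * 0.167208 = 48.62 MPa


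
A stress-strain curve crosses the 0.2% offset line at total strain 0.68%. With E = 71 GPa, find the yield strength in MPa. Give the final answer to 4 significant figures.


Offset strain = 0.002
Elastic strain at yield = total_strain - offset = 6.8e-03 - 0.002 = 4.8e-03
sigma_y = E * elastic_strain = 71000 * 4.8e-03
sigma_y = 340.8 MPa


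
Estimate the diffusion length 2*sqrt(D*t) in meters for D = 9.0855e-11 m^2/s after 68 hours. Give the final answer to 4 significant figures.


t = 68 hr = 244800 s
Diffusion length = 2*sqrt(D*t)
= 2*sqrt(9.0855e-11 * 244800)
= 9.432e-03 m


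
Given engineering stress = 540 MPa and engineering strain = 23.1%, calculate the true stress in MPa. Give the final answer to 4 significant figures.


sigma_true = sigma_eng * (1 + epsilon_eng)
sigma_true = 540 * (1 + 0.231)
sigma_true = 664.7 MPa


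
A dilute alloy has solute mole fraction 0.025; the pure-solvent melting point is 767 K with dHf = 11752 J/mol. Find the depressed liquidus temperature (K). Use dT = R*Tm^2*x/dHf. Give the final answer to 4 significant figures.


dT = R*Tm^2*x / dHf
dT = 8.314 * 767^2 * 0.025 / 11752
dT = 10.4047 K
T_new = 767 - 10.4047 = 756.6 K


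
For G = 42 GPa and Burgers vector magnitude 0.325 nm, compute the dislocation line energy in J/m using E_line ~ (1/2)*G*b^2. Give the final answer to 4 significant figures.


E = G*b^2/2
b = 0.325 nm = 3.25e-10 m
G = 42 GPa = 4.2e+10 Pa
E = 0.5 * 4.2e+10 * (3.25e-10)^2
E = 2.218e-09 J/m


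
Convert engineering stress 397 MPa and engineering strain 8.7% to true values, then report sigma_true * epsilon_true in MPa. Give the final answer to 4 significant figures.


sigma_true = sigma_eng * (1 + epsilon_eng)
sigma_true = 397 * (1 + 0.087) = 431.539 MPa
epsilon_true = ln(1 + epsilon_eng)
epsilon_true = ln(1 + 0.087) = 0.0834216
sigma_true * epsilon_true = 431.539 * 0.0834216 = 36 MPa


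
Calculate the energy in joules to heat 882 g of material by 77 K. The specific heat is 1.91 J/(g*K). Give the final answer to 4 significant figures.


Q = m * cp * dT
Q = 882 * 1.91 * 77
Q = 129700 J


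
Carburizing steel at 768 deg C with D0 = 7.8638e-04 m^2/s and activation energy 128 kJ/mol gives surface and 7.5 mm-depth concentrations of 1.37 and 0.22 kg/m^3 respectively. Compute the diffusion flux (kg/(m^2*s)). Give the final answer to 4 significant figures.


Step 1: D = D0 * exp(-Qd/(R*T))
T = 768 + 273.15 = 1041.15 K
D = 7.8638e-04 * exp(-128e3 / (8.314 * 1041.15)) = 2.97593e-10 m^2/s
Step 2: J = D * (C1 - C2) / dx
J = 2.97593e-10 * (1.37 - 0.22) / 7.5e-03
J = 4.563e-08 kg/(m^2*s)


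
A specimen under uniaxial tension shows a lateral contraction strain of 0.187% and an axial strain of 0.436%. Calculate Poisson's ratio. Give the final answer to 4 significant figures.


nu = -epsilon_lat / epsilon_axial
Lateral strain is contraction (negative), so using magnitudes:
nu = 0.187 / 0.436
nu = 0.4289


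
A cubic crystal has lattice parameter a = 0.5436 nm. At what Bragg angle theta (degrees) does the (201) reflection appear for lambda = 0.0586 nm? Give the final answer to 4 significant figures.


d = a / sqrt(h^2+k^2+l^2)
d = 0.5436 / sqrt(5) = 0.243105 nm
lambda = 2*d*sin(theta)  =>  sin(theta) = lambda / (2*d)
sin(theta) = 0.0586 / (2 * 0.243105) = 0.120524
theta = 6.922 deg


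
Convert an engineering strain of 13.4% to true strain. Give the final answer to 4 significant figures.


epsilon_true = ln(1 + epsilon_eng)
epsilon_true = ln(1 + 0.134)
epsilon_true = 0.1258


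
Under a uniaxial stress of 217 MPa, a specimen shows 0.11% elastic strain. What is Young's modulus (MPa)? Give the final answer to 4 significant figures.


E = sigma / epsilon
epsilon = 0.11% = 1.1e-03
E = 217 / 1.1e-03
E = 197300 MPa


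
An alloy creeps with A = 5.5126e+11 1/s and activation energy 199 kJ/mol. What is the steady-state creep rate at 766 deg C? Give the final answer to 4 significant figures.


rate = A * exp(-Q / (R*T))
T = 766 + 273.15 = 1039.15 K
rate = 5.5126e+11 * exp(-199e3 / (8.314 * 1039.15))
rate = 54.69 1/s


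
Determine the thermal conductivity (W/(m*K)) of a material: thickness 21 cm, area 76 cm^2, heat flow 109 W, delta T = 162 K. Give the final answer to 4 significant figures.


k = Q*L / (A*dT)
L = 0.21 m, A = 7.6e-03 m^2
k = 109 * 0.21 / (7.6e-03 * 162)
k = 18.59 W/(m*K)


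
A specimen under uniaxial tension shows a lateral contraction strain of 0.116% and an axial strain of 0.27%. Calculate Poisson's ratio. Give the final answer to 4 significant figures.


nu = -epsilon_lat / epsilon_axial
Lateral strain is contraction (negative), so using magnitudes:
nu = 0.116 / 0.27
nu = 0.4296


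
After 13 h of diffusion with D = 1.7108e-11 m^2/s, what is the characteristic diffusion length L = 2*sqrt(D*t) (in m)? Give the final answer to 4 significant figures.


t = 13 hr = 46800 s
Diffusion length = 2*sqrt(D*t)
= 2*sqrt(1.7108e-11 * 46800)
= 1.79e-03 m


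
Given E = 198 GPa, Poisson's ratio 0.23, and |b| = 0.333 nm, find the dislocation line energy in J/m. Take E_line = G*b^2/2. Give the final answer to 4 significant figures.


Step 1: G = E / (2*(1+nu))
G = 198 / (2*(1+0.23)) = 80.4878 GPa = 8.04878e+10 Pa
Step 2: E_line = G*b^2/2
b = 0.333 nm = 3.33e-10 m
E_line = 0.5 * 8.04878e+10 * (3.33e-10)^2 = 4.463e-09 J/m


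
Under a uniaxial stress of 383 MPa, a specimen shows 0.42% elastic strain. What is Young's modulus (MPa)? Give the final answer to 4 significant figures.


E = sigma / epsilon
epsilon = 0.42% = 4.2e-03
E = 383 / 4.2e-03
E = 91190 MPa


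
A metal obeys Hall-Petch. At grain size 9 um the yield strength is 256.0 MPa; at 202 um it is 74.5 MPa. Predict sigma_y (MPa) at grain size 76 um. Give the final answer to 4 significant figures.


sigma_y = sigma0 + k / sqrt(d)
1/sqrt(d1) = 1/sqrt(9e-06) = 333.333;  1/sqrt(d2) = 70.3598
k = (sigma1 - sigma2) / (1/sqrt(d1) - 1/sqrt(d2)) = (256.0 - 74.5) / (333.333 - 70.3598) = 0.690183 MPa*m^0.5
sigma0 = sigma1 - k/sqrt(d1) = 256.0 - 0.690183*333.333 = 25.9389 MPa
sigma_y(d3) = 25.9389 + 0.690183 / sqrt(7.6e-05) = 105.1 MPa


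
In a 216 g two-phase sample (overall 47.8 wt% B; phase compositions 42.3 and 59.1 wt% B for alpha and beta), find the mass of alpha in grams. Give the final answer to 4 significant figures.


f_alpha = (C_beta - C0) / (C_beta - C_alpha)
f_alpha = (59.1 - 47.8) / (59.1 - 42.3) = 0.672619
m_alpha = f_alpha * m_total = 0.672619 * 216 = 145.3 g


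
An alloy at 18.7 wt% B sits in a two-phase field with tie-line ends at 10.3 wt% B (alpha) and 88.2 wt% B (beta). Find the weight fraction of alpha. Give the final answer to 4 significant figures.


f_alpha = (C_beta - C0) / (C_beta - C_alpha)
f_alpha = (88.2 - 18.7) / (88.2 - 10.3)
f_alpha = 0.8922


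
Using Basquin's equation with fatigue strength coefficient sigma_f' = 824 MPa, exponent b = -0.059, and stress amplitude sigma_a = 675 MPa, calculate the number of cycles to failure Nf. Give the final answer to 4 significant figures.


sigma_a = sigma_f' * (2*Nf)^b
2*Nf = (sigma_a / sigma_f')^(1/b)
2*Nf = (675 / 824)^(1/-0.059)
2*Nf = 29.3896
Nf = 14.69 cycles


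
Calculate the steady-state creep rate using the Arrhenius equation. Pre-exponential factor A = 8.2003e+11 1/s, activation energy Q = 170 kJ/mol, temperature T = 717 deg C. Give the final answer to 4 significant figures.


rate = A * exp(-Q / (R*T))
T = 717 + 273.15 = 990.15 K
rate = 8.2003e+11 * exp(-170e3 / (8.314 * 990.15))
rate = 881.6 1/s


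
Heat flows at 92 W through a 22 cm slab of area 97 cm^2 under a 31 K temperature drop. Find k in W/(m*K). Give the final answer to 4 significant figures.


k = Q*L / (A*dT)
L = 0.22 m, A = 9.7e-03 m^2
k = 92 * 0.22 / (9.7e-03 * 31)
k = 67.31 W/(m*K)


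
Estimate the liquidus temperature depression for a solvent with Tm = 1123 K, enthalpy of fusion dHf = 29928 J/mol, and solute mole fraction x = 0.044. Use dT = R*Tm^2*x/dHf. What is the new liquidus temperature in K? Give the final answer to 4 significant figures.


dT = R*Tm^2*x / dHf
dT = 8.314 * 1123^2 * 0.044 / 29928
dT = 15.415 K
T_new = 1123 - 15.415 = 1108 K


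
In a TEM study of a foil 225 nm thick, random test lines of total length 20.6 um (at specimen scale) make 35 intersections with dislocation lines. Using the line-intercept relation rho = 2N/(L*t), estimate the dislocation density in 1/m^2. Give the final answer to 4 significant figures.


rho = 2N / (L * t)
L = 20.6 um = 2.06e-05 m, t = 225 nm = 2.25e-07 m
rho = 2 * 35 / (2.06e-05 * 2.25e-07)
rho = 1.51e+13 1/m^2


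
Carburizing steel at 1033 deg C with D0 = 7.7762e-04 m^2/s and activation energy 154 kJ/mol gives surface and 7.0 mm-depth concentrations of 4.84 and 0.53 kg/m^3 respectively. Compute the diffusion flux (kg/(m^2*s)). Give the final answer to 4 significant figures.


Step 1: D = D0 * exp(-Qd/(R*T))
T = 1033 + 273.15 = 1306.15 K
D = 7.7762e-04 * exp(-154e3 / (8.314 * 1306.15)) = 5.39367e-10 m^2/s
Step 2: J = D * (C1 - C2) / dx
J = 5.39367e-10 * (4.84 - 0.53) / 7e-03
J = 3.321e-07 kg/(m^2*s)


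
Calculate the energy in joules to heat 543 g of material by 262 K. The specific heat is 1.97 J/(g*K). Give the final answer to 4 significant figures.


Q = m * cp * dT
Q = 543 * 1.97 * 262
Q = 280300 J


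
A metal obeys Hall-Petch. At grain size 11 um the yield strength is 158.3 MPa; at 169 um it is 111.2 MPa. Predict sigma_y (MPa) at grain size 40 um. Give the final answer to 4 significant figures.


sigma_y = sigma0 + k / sqrt(d)
1/sqrt(d1) = 1/sqrt(1.1e-05) = 301.511;  1/sqrt(d2) = 76.9231
k = (sigma1 - sigma2) / (1/sqrt(d1) - 1/sqrt(d2)) = (158.3 - 111.2) / (301.511 - 76.9231) = 0.209717 MPa*m^0.5
sigma0 = sigma1 - k/sqrt(d1) = 158.3 - 0.209717*301.511 = 95.0679 MPa
sigma_y(d3) = 95.0679 + 0.209717 / sqrt(4e-05) = 128.2 MPa


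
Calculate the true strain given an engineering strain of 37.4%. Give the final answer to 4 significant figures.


epsilon_true = ln(1 + epsilon_eng)
epsilon_true = ln(1 + 0.374)
epsilon_true = 0.3177


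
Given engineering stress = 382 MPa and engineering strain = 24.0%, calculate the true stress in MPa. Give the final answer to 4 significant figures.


sigma_true = sigma_eng * (1 + epsilon_eng)
sigma_true = 382 * (1 + 0.24)
sigma_true = 473.7 MPa


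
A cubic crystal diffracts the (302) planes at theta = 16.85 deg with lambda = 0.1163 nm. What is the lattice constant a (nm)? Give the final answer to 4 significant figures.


d = lambda / (2*sin(theta))
d = 0.1163 / (2*sin(16.85 deg))
d = 0.200609 nm
a = d * sqrt(h^2+k^2+l^2) = 0.200609 * sqrt(13)
a = 0.7233 nm


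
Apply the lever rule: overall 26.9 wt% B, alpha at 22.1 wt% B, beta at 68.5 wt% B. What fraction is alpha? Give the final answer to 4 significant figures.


f_alpha = (C_beta - C0) / (C_beta - C_alpha)
f_alpha = (68.5 - 26.9) / (68.5 - 22.1)
f_alpha = 0.8966


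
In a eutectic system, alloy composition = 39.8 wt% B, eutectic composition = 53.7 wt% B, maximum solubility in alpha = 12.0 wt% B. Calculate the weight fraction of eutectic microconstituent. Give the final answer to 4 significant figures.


f_primary = (C_e - C0) / (C_e - C_alpha_max)
f_primary = (53.7 - 39.8) / (53.7 - 12.0)
f_primary = 0.333333
f_eutectic = 1 - 0.333333 = 0.6667


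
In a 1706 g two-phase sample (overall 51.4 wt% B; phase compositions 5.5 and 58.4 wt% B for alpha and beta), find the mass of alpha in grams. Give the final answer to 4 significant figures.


f_alpha = (C_beta - C0) / (C_beta - C_alpha)
f_alpha = (58.4 - 51.4) / (58.4 - 5.5) = 0.132325
m_alpha = f_alpha * m_total = 0.132325 * 1706 = 225.7 g


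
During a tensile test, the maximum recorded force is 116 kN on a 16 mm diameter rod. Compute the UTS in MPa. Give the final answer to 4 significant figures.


A0 = pi*(d/2)^2 = pi*(16/2)^2 = 201.062 mm^2
UTS = F_max / A0 = 116*1000 / 201.062
UTS = 576.9 MPa


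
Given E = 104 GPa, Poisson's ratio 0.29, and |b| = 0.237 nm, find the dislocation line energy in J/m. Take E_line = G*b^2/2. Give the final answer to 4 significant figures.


Step 1: G = E / (2*(1+nu))
G = 104 / (2*(1+0.29)) = 40.3101 GPa = 4.03101e+10 Pa
Step 2: E_line = G*b^2/2
b = 0.237 nm = 2.37e-10 m
E_line = 0.5 * 4.03101e+10 * (2.37e-10)^2 = 1.132e-09 J/m


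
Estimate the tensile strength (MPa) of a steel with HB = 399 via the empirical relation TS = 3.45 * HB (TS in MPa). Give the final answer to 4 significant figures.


TS (MPa) = 3.45 * HB
TS = 3.45 * 399
TS = 1377 MPa


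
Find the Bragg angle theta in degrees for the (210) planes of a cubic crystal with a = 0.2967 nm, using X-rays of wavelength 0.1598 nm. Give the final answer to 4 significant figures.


d = a / sqrt(h^2+k^2+l^2)
d = 0.2967 / sqrt(5) = 0.132688 nm
lambda = 2*d*sin(theta)  =>  sin(theta) = lambda / (2*d)
sin(theta) = 0.1598 / (2 * 0.132688) = 0.602163
theta = 37.02 deg


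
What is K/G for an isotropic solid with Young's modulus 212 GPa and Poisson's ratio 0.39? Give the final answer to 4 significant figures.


G = E / (2*(1+nu))
G = 212 / (2*(1+0.39)) = 76.259 GPa
K = E / (3*(1-2*nu))
K = 212 / (3*(1-2*0.39)) = 321.212 GPa
K/G = 321.212 / 76.259 = 4.212


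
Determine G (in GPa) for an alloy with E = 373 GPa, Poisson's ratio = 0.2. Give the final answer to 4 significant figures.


G = E / (2*(1+nu))
G = 373 / (2*(1+0.2))
G = 155.4 GPa


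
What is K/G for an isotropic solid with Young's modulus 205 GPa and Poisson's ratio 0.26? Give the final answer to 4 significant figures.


G = E / (2*(1+nu))
G = 205 / (2*(1+0.26)) = 81.3492 GPa
K = E / (3*(1-2*nu))
K = 205 / (3*(1-2*0.26)) = 142.361 GPa
K/G = 142.361 / 81.3492 = 1.75


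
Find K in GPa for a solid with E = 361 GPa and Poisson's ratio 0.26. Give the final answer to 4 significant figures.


K = E / (3*(1-2*nu))
K = 361 / (3*(1-2*0.26))
K = 250.7 GPa


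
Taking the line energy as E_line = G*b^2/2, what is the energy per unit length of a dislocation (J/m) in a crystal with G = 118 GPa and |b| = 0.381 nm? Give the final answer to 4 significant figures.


E = G*b^2/2
b = 0.381 nm = 3.81e-10 m
G = 118 GPa = 1.18e+11 Pa
E = 0.5 * 1.18e+11 * (3.81e-10)^2
E = 8.564e-09 J/m


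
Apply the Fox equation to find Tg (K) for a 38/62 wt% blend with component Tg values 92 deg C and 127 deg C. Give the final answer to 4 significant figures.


1/Tg = w1/Tg1 + w2/Tg2 (in Kelvin)
Tg1 = 365.15 K, Tg2 = 400.15 K
1/Tg = 0.38/365.15 + 0.62/400.15
Tg = 386.1 K


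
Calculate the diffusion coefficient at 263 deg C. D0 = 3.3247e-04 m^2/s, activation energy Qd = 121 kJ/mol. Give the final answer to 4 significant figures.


D = D0 * exp(-Qd / (R*T))
T = 536.15 K
D = 3.3247e-04 * exp(-121e3 / (8.314 * 536.15))
D = 5.406e-16 m^2/s


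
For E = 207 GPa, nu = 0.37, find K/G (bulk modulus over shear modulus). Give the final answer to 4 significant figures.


G = E / (2*(1+nu))
G = 207 / (2*(1+0.37)) = 75.5474 GPa
K = E / (3*(1-2*nu))
K = 207 / (3*(1-2*0.37)) = 265.385 GPa
K/G = 265.385 / 75.5474 = 3.513


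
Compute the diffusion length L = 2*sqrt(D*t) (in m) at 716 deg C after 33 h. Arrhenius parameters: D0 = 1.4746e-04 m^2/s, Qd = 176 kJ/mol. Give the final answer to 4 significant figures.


Step 1: D = D0 * exp(-Qd/(R*T))
T = 989.15 K
D = 1.4746e-04 * exp(-176e3 / (8.314 * 989.15)) = 7.48515e-14 m^2/s
Step 2: L = 2*sqrt(D*t)
t = 33 h = 118800 s
L = 2*sqrt(7.48515e-14 * 118800) = 1.886e-04 m


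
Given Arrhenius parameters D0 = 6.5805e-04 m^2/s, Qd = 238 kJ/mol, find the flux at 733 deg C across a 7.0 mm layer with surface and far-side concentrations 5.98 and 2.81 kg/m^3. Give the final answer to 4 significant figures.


Step 1: D = D0 * exp(-Qd/(R*T))
T = 733 + 273.15 = 1006.15 K
D = 6.5805e-04 * exp(-238e3 / (8.314 * 1006.15)) = 2.89706e-16 m^2/s
Step 2: J = D * (C1 - C2) / dx
J = 2.89706e-16 * (5.98 - 2.81) / 7e-03
J = 1.312e-13 kg/(m^2*s)


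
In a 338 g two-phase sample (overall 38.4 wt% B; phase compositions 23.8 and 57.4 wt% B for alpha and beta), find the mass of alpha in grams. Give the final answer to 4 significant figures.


f_alpha = (C_beta - C0) / (C_beta - C_alpha)
f_alpha = (57.4 - 38.4) / (57.4 - 23.8) = 0.565476
m_alpha = f_alpha * m_total = 0.565476 * 338 = 191.1 g


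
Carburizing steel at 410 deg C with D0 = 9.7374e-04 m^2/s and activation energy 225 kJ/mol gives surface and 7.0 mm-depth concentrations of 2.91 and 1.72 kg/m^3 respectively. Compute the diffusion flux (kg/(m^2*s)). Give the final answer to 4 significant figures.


Step 1: D = D0 * exp(-Qd/(R*T))
T = 410 + 273.15 = 683.15 K
D = 9.7374e-04 * exp(-225e3 / (8.314 * 683.15)) = 6.08128e-21 m^2/s
Step 2: J = D * (C1 - C2) / dx
J = 6.08128e-21 * (2.91 - 1.72) / 7e-03
J = 1.034e-18 kg/(m^2*s)


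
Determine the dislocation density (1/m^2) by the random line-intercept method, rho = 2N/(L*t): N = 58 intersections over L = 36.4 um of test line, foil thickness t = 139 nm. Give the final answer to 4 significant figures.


rho = 2N / (L * t)
L = 36.4 um = 3.64e-05 m, t = 139 nm = 1.39e-07 m
rho = 2 * 58 / (3.64e-05 * 1.39e-07)
rho = 2.293e+13 1/m^2


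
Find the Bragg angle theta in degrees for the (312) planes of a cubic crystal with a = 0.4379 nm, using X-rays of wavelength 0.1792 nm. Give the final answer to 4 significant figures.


d = a / sqrt(h^2+k^2+l^2)
d = 0.4379 / sqrt(14) = 0.117034 nm
lambda = 2*d*sin(theta)  =>  sin(theta) = lambda / (2*d)
sin(theta) = 0.1792 / (2 * 0.117034) = 0.765591
theta = 49.96 deg


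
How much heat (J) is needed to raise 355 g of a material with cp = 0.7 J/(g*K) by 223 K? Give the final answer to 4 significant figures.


Q = m * cp * dT
Q = 355 * 0.7 * 223
Q = 55420 J


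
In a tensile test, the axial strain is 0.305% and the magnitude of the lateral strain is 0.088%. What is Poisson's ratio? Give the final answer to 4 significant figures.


nu = -epsilon_lat / epsilon_axial
Lateral strain is contraction (negative), so using magnitudes:
nu = 0.088 / 0.305
nu = 0.2885


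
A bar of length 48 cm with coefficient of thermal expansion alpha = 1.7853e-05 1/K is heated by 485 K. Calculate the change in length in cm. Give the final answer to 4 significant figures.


dL = L0 * alpha * dT
dL = 48 * 1.7853e-05 * 485
dL = 0.4156 cm


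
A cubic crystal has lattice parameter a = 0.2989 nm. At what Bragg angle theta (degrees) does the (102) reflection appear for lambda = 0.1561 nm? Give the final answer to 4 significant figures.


d = a / sqrt(h^2+k^2+l^2)
d = 0.2989 / sqrt(5) = 0.133672 nm
lambda = 2*d*sin(theta)  =>  sin(theta) = lambda / (2*d)
sin(theta) = 0.1561 / (2 * 0.133672) = 0.583891
theta = 35.72 deg


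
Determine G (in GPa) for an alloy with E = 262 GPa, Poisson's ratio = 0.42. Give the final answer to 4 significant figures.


G = E / (2*(1+nu))
G = 262 / (2*(1+0.42))
G = 92.25 GPa


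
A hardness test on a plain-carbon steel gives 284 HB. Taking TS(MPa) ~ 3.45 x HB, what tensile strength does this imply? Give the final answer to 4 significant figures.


TS (MPa) = 3.45 * HB
TS = 3.45 * 284
TS = 979.8 MPa


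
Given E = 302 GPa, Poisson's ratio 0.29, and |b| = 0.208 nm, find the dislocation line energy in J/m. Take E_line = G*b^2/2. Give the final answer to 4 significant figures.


Step 1: G = E / (2*(1+nu))
G = 302 / (2*(1+0.29)) = 117.054 GPa = 1.17054e+11 Pa
Step 2: E_line = G*b^2/2
b = 0.208 nm = 2.08e-10 m
E_line = 0.5 * 1.17054e+11 * (2.08e-10)^2 = 2.532e-09 J/m


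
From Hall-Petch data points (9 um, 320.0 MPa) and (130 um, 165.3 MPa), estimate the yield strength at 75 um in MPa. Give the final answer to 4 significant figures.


sigma_y = sigma0 + k / sqrt(d)
1/sqrt(d1) = 1/sqrt(9e-06) = 333.333;  1/sqrt(d2) = 87.7058
k = (sigma1 - sigma2) / (1/sqrt(d1) - 1/sqrt(d2)) = (320.0 - 165.3) / (333.333 - 87.7058) = 0.629815 MPa*m^0.5
sigma0 = sigma1 - k/sqrt(d1) = 320.0 - 0.629815*333.333 = 110.062 MPa
sigma_y(d3) = 110.062 + 0.629815 / sqrt(7.5e-05) = 182.8 MPa


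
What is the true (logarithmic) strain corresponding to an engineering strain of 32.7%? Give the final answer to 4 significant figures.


epsilon_true = ln(1 + epsilon_eng)
epsilon_true = ln(1 + 0.327)
epsilon_true = 0.2829


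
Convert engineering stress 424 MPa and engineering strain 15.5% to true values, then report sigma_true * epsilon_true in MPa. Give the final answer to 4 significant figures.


sigma_true = sigma_eng * (1 + epsilon_eng)
sigma_true = 424 * (1 + 0.155) = 489.72 MPa
epsilon_true = ln(1 + epsilon_eng)
epsilon_true = ln(1 + 0.155) = 0.1441
sigma_true * epsilon_true = 489.72 * 0.1441 = 70.57 MPa


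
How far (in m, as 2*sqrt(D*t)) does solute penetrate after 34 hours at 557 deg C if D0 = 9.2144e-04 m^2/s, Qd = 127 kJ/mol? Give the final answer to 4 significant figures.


Step 1: D = D0 * exp(-Qd/(R*T))
T = 830.15 K
D = 9.2144e-04 * exp(-127e3 / (8.314 * 830.15)) = 9.39925e-12 m^2/s
Step 2: L = 2*sqrt(D*t)
t = 34 h = 122400 s
L = 2*sqrt(9.39925e-12 * 122400) = 2.145e-03 m


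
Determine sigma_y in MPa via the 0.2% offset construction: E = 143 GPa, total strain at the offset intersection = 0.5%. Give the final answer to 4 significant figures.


Offset strain = 0.002
Elastic strain at yield = total_strain - offset = 5e-03 - 0.002 = 3e-03
sigma_y = E * elastic_strain = 143000 * 3e-03
sigma_y = 429 MPa


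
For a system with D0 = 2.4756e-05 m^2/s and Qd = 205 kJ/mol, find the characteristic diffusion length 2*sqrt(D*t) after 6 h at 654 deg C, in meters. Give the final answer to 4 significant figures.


Step 1: D = D0 * exp(-Qd/(R*T))
T = 927.15 K
D = 2.4756e-05 * exp(-205e3 / (8.314 * 927.15)) = 6.97883e-17 m^2/s
Step 2: L = 2*sqrt(D*t)
t = 6 h = 21600 s
L = 2*sqrt(6.97883e-17 * 21600) = 2.456e-06 m


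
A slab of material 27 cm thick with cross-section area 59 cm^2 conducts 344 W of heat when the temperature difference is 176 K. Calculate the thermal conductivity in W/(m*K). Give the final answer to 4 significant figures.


k = Q*L / (A*dT)
L = 0.27 m, A = 5.9e-03 m^2
k = 344 * 0.27 / (5.9e-03 * 176)
k = 89.45 W/(m*K)


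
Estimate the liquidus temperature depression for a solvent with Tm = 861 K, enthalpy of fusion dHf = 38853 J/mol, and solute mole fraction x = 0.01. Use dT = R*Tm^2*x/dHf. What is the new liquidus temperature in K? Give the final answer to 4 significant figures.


dT = R*Tm^2*x / dHf
dT = 8.314 * 861^2 * 0.01 / 38853
dT = 1.58632 K
T_new = 861 - 1.58632 = 859.4 K


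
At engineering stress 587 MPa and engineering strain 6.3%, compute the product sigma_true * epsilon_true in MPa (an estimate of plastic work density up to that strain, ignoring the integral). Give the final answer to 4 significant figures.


sigma_true = sigma_eng * (1 + epsilon_eng)
sigma_true = 587 * (1 + 0.063) = 623.981 MPa
epsilon_true = ln(1 + epsilon_eng)
epsilon_true = ln(1 + 0.063) = 0.0610951
sigma_true * epsilon_true = 623.981 * 0.0610951 = 38.12 MPa


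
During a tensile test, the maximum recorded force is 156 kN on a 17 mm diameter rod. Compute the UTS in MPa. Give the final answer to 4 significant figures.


A0 = pi*(d/2)^2 = pi*(17/2)^2 = 226.98 mm^2
UTS = F_max / A0 = 156*1000 / 226.98
UTS = 687.3 MPa


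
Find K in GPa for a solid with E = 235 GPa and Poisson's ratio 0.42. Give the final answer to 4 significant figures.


K = E / (3*(1-2*nu))
K = 235 / (3*(1-2*0.42))
K = 489.6 GPa


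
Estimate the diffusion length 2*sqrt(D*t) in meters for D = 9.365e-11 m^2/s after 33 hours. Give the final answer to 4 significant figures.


t = 33 hr = 118800 s
Diffusion length = 2*sqrt(D*t)
= 2*sqrt(9.365e-11 * 118800)
= 6.671e-03 m


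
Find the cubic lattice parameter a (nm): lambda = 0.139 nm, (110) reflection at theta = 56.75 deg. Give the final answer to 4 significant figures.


d = lambda / (2*sin(theta))
d = 0.139 / (2*sin(56.75 deg))
d = 0.0831055 nm
a = d * sqrt(h^2+k^2+l^2) = 0.0831055 * sqrt(2)
a = 0.1175 nm


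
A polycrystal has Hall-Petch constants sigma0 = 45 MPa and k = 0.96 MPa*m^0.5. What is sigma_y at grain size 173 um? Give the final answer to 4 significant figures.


sigma_y = sigma0 + k / sqrt(d)
d = 173 um = 1.73e-04 m
sigma_y = 45 + 0.96 / sqrt(1.73e-04)
sigma_y = 118 MPa


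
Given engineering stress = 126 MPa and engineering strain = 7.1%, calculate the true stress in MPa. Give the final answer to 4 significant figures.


sigma_true = sigma_eng * (1 + epsilon_eng)
sigma_true = 126 * (1 + 0.071)
sigma_true = 134.9 MPa


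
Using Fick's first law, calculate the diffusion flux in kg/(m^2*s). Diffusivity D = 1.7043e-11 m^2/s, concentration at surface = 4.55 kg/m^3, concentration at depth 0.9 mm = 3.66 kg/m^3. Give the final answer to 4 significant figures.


J = -D * (dC/dx) = D * (C1 - C2) / dx
J = 1.7043e-11 * (4.55 - 3.66) / 9e-04
J = 1.685e-08 kg/(m^2*s)


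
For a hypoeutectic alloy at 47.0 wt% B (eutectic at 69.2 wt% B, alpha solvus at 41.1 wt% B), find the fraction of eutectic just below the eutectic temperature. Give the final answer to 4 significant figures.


f_primary = (C_e - C0) / (C_e - C_alpha_max)
f_primary = (69.2 - 47.0) / (69.2 - 41.1)
f_primary = 0.790036
f_eutectic = 1 - 0.790036 = 0.21


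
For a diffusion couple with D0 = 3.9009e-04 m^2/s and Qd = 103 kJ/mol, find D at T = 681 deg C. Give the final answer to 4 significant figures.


D = D0 * exp(-Qd / (R*T))
T = 954.15 K
D = 3.9009e-04 * exp(-103e3 / (8.314 * 954.15))
D = 8.959e-10 m^2/s


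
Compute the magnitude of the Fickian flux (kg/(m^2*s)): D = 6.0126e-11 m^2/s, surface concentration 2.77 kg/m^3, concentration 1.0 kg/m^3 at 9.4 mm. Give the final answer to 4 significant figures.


J = -D * (dC/dx) = D * (C1 - C2) / dx
J = 6.0126e-11 * (2.77 - 1.0) / 9.4e-03
J = 1.132e-08 kg/(m^2*s)


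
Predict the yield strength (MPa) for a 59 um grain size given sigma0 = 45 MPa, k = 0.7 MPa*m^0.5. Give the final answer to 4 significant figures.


sigma_y = sigma0 + k / sqrt(d)
d = 59 um = 5.9e-05 m
sigma_y = 45 + 0.7 / sqrt(5.9e-05)
sigma_y = 136.1 MPa


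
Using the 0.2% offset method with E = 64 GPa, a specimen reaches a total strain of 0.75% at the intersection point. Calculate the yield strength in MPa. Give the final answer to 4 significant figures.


Offset strain = 0.002
Elastic strain at yield = total_strain - offset = 7.5e-03 - 0.002 = 5.5e-03
sigma_y = E * elastic_strain = 64000 * 5.5e-03
sigma_y = 352 MPa


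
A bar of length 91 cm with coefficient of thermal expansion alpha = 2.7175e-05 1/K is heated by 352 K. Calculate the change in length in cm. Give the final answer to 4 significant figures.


dL = L0 * alpha * dT
dL = 91 * 2.7175e-05 * 352
dL = 0.8705 cm


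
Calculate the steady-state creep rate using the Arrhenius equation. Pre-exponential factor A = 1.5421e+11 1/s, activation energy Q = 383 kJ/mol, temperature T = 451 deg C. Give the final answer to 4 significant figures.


rate = A * exp(-Q / (R*T))
T = 451 + 273.15 = 724.15 K
rate = 1.5421e+11 * exp(-383e3 / (8.314 * 724.15))
rate = 3.634e-17 1/s


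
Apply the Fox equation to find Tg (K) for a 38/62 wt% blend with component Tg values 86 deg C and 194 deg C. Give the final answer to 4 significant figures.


1/Tg = w1/Tg1 + w2/Tg2 (in Kelvin)
Tg1 = 359.15 K, Tg2 = 467.15 K
1/Tg = 0.38/359.15 + 0.62/467.15
Tg = 419.2 K


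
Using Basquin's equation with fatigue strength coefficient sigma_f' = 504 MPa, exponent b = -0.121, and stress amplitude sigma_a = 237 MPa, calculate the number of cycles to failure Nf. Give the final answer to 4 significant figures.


sigma_a = sigma_f' * (2*Nf)^b
2*Nf = (sigma_a / sigma_f')^(1/b)
2*Nf = (237 / 504)^(1/-0.121)
2*Nf = 510.643
Nf = 255.3 cycles


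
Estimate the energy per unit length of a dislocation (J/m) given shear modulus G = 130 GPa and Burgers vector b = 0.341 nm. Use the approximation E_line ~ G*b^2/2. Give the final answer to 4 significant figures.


E = G*b^2/2
b = 0.341 nm = 3.41e-10 m
G = 130 GPa = 1.3e+11 Pa
E = 0.5 * 1.3e+11 * (3.41e-10)^2
E = 7.558e-09 J/m


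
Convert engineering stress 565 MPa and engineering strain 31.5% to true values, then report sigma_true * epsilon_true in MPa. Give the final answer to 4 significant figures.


sigma_true = sigma_eng * (1 + epsilon_eng)
sigma_true = 565 * (1 + 0.315) = 742.975 MPa
epsilon_true = ln(1 + epsilon_eng)
epsilon_true = ln(1 + 0.315) = 0.273837
sigma_true * epsilon_true = 742.975 * 0.273837 = 203.5 MPa


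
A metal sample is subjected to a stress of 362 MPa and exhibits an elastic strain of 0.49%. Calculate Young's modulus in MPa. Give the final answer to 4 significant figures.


E = sigma / epsilon
epsilon = 0.49% = 4.9e-03
E = 362 / 4.9e-03
E = 73880 MPa


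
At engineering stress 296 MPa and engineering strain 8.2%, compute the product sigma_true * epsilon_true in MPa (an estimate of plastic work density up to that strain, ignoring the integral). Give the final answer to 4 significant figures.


sigma_true = sigma_eng * (1 + epsilon_eng)
sigma_true = 296 * (1 + 0.082) = 320.272 MPa
epsilon_true = ln(1 + epsilon_eng)
epsilon_true = ln(1 + 0.082) = 0.0788112
sigma_true * epsilon_true = 320.272 * 0.0788112 = 25.24 MPa


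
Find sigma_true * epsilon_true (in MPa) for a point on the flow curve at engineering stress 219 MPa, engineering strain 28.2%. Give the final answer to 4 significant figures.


sigma_true = sigma_eng * (1 + epsilon_eng)
sigma_true = 219 * (1 + 0.282) = 280.758 MPa
epsilon_true = ln(1 + epsilon_eng)
epsilon_true = ln(1 + 0.282) = 0.248421
sigma_true * epsilon_true = 280.758 * 0.248421 = 69.75 MPa


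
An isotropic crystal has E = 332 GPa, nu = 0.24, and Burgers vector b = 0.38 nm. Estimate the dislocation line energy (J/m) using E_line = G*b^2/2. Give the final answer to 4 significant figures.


Step 1: G = E / (2*(1+nu))
G = 332 / (2*(1+0.24)) = 133.871 GPa = 1.33871e+11 Pa
Step 2: E_line = G*b^2/2
b = 0.38 nm = 3.8e-10 m
E_line = 0.5 * 1.33871e+11 * (3.8e-10)^2 = 9.665e-09 J/m


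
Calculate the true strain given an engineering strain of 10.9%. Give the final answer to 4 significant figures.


epsilon_true = ln(1 + epsilon_eng)
epsilon_true = ln(1 + 0.109)
epsilon_true = 0.1035


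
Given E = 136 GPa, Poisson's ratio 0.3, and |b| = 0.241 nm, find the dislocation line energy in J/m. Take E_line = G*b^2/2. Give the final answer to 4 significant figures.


Step 1: G = E / (2*(1+nu))
G = 136 / (2*(1+0.3)) = 52.3077 GPa = 5.23077e+10 Pa
Step 2: E_line = G*b^2/2
b = 0.241 nm = 2.41e-10 m
E_line = 0.5 * 5.23077e+10 * (2.41e-10)^2 = 1.519e-09 J/m


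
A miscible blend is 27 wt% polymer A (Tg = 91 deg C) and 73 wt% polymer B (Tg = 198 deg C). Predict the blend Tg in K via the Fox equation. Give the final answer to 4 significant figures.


1/Tg = w1/Tg1 + w2/Tg2 (in Kelvin)
Tg1 = 364.15 K, Tg2 = 471.15 K
1/Tg = 0.27/364.15 + 0.73/471.15
Tg = 436.5 K


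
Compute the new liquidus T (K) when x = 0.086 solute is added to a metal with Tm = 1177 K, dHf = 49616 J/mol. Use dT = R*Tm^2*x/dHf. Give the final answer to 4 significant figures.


dT = R*Tm^2*x / dHf
dT = 8.314 * 1177^2 * 0.086 / 49616
dT = 19.9636 K
T_new = 1177 - 19.9636 = 1157 K


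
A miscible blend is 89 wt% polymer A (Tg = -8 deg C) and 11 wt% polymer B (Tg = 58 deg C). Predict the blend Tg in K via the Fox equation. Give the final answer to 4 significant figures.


1/Tg = w1/Tg1 + w2/Tg2 (in Kelvin)
Tg1 = 265.15 K, Tg2 = 331.15 K
1/Tg = 0.89/265.15 + 0.11/331.15
Tg = 271.1 K


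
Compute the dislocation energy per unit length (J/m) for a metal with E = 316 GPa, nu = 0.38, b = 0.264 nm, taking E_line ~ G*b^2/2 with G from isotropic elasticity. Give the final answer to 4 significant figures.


Step 1: G = E / (2*(1+nu))
G = 316 / (2*(1+0.38)) = 114.493 GPa = 1.14493e+11 Pa
Step 2: E_line = G*b^2/2
b = 0.264 nm = 2.64e-10 m
E_line = 0.5 * 1.14493e+11 * (2.64e-10)^2 = 3.99e-09 J/m


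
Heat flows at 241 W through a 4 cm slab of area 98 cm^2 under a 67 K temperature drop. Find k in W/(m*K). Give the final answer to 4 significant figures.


k = Q*L / (A*dT)
L = 0.04 m, A = 9.8e-03 m^2
k = 241 * 0.04 / (9.8e-03 * 67)
k = 14.68 W/(m*K)


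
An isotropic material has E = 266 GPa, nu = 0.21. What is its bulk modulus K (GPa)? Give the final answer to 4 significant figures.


K = E / (3*(1-2*nu))
K = 266 / (3*(1-2*0.21))
K = 152.9 GPa


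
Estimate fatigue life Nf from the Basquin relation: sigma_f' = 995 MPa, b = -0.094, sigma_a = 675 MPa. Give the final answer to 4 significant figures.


sigma_a = sigma_f' * (2*Nf)^b
2*Nf = (sigma_a / sigma_f')^(1/b)
2*Nf = (675 / 995)^(1/-0.094)
2*Nf = 62.0524
Nf = 31.03 cycles


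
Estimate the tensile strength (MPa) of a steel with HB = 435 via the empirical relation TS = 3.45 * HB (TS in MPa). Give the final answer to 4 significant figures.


TS (MPa) = 3.45 * HB
TS = 3.45 * 435
TS = 1501 MPa


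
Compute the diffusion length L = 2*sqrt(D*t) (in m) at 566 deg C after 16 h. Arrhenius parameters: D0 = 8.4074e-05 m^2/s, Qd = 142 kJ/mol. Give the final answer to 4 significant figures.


Step 1: D = D0 * exp(-Qd/(R*T))
T = 839.15 K
D = 8.4074e-05 * exp(-142e3 / (8.314 * 839.15)) = 1.2169e-13 m^2/s
Step 2: L = 2*sqrt(D*t)
t = 16 h = 57600 s
L = 2*sqrt(1.2169e-13 * 57600) = 1.674e-04 m


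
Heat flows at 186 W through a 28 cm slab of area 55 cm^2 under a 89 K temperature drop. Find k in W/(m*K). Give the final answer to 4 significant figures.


k = Q*L / (A*dT)
L = 0.28 m, A = 5.5e-03 m^2
k = 186 * 0.28 / (5.5e-03 * 89)
k = 106.4 W/(m*K)


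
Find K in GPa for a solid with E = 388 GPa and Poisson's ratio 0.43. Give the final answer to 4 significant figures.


K = E / (3*(1-2*nu))
K = 388 / (3*(1-2*0.43))
K = 923.8 GPa


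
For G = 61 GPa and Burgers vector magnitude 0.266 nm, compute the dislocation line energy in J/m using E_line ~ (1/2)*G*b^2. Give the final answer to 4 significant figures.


E = G*b^2/2
b = 0.266 nm = 2.66e-10 m
G = 61 GPa = 6.1e+10 Pa
E = 0.5 * 6.1e+10 * (2.66e-10)^2
E = 2.158e-09 J/m


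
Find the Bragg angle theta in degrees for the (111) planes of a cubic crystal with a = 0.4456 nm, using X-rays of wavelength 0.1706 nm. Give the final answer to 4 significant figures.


d = a / sqrt(h^2+k^2+l^2)
d = 0.4456 / sqrt(3) = 0.257267 nm
lambda = 2*d*sin(theta)  =>  sin(theta) = lambda / (2*d)
sin(theta) = 0.1706 / (2 * 0.257267) = 0.331562
theta = 19.36 deg


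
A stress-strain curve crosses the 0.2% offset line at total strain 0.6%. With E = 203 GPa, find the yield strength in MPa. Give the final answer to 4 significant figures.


Offset strain = 0.002
Elastic strain at yield = total_strain - offset = 6e-03 - 0.002 = 4e-03
sigma_y = E * elastic_strain = 203000 * 4e-03
sigma_y = 812 MPa


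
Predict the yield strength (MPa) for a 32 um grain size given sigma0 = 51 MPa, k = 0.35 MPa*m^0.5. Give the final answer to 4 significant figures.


sigma_y = sigma0 + k / sqrt(d)
d = 32 um = 3.2e-05 m
sigma_y = 51 + 0.35 / sqrt(3.2e-05)
sigma_y = 112.9 MPa


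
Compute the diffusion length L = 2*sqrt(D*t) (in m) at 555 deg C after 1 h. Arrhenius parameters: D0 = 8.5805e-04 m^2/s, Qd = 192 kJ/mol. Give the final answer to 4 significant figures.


Step 1: D = D0 * exp(-Qd/(R*T))
T = 828.15 K
D = 8.5805e-04 * exp(-192e3 / (8.314 * 828.15)) = 6.65103e-16 m^2/s
Step 2: L = 2*sqrt(D*t)
t = 1 h = 3600 s
L = 2*sqrt(6.65103e-16 * 3600) = 3.095e-06 m


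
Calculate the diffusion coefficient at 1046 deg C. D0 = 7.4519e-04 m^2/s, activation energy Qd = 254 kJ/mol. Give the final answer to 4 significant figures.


D = D0 * exp(-Qd / (R*T))
T = 1319.15 K
D = 7.4519e-04 * exp(-254e3 / (8.314 * 1319.15))
D = 6.52e-14 m^2/s


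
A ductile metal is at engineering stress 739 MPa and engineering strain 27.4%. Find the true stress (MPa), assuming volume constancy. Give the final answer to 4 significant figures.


sigma_true = sigma_eng * (1 + epsilon_eng)
sigma_true = 739 * (1 + 0.274)
sigma_true = 941.5 MPa
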